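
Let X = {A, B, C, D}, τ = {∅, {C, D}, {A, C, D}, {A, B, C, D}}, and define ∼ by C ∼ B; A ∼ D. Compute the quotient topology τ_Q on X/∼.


X/∼ = {[A=D], [B=C]}; |τ_Q| = 2.

Equivalence classes: [A=D], [B=C].
Quotient map π: X → X/∼ sends A ↦ [A=D], B ↦ [B=C], C ↦ [B=C], D ↦ [A=D].
For each subset V ⊆ X/∼, compute π^{-1}(V) ⊆ X and check whether π^{-1}(V) ∈ τ. V is open in τ_Q iff π^{-1}(V) ∈ τ.
  V = {}: π^{-1}(V) = ∅ ∈ τ ✓.
  V = {[A=D]}: π^{-1}(V) = {A, D} ∉ τ ✗.
  V = {[B=C]}: π^{-1}(V) = {B, C} ∉ τ ✗.
  V = {[A=D], [B=C]}: π^{-1}(V) = {A, B, C, D} ∈ τ ✓.
Open sets in the quotient: τ_Q = {{}, {[A=D], [B=C]}} (2 elements).


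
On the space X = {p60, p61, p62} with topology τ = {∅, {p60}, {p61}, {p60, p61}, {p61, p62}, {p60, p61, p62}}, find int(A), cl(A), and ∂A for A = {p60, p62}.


int(A) = {p60}, cl(A) = {p60, p62}, ∂A = {p62}.

Closed sets in (X, τ) are complements of opens:
  closed(X, τ) = {∅, {p60}, {p62}, {p60, p62}, {p61, p62}, {p60, p61, p62}}.
int(A) = ⋃ {U ∈ τ : U ⊆ A}. Opens contained in A: ∅, {p60}.
Taking the union of these: int(A) = {p60}.
cl(A) = ⋂ {C closed : A ⊆ C}. Closed sets containing A: {p60, p62}, {p60, p61, p62}.
Intersecting these: cl(A) = {p60, p62}.
∂A = cl(A) ∖ int(A) = {p60, p62} ∖ {p60} = {p62}.


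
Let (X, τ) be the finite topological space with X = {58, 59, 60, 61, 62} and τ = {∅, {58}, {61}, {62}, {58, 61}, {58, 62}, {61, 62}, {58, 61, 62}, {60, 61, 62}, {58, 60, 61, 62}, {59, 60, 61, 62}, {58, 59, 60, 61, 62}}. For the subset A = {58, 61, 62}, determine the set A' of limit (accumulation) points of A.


A' = {59, 60}

For each x ∈ X, list the open sets U ∈ τ with x ∈ U, then check whether U ∩ (A ∖ {x}) ≠ ∅ for every such U.
  x = 58: open {58} ∋ x has {58} ∩ (A ∖ {58}) = ∅, so x is NOT a limit point.
  x = 59: opens ∋ x are {59, 60, 61, 62}, {58, 59, 60, 61, 62}; each meets A ∖ {59}, so x IS a limit point.
  x = 60: opens ∋ x are {60, 61, 62}, {58, 60, 61, 62}, {59, 60, 61, 62}, {58, 59, 60, 61, 62}; each meets A ∖ {60}, so x IS a limit point.
  x = 61: open {61} ∋ x has {61} ∩ (A ∖ {61}) = ∅, so x is NOT a limit point.
  x = 62: open {62} ∋ x has {62} ∩ (A ∖ {62}) = ∅, so x is NOT a limit point.
Collecting: A' = {59, 60}.


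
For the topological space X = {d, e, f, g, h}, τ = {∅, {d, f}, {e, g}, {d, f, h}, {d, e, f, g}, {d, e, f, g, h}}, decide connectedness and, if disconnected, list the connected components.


(X, τ) is disconnected; components = [{e, g}, {d, f, h}].

Find clopen sets (U ∈ τ with X ∖ U ∈ τ):
  U = ∅, X ∖ U = {d, e, f, g, h} — both open, so U is clopen.
  U = {e, g}, X ∖ U = {d, f, h} — both open, so U is clopen.
  U = {d, f, h}, X ∖ U = {e, g} — both open, so U is clopen.
  U = {d, e, f, g, h}, X ∖ U = ∅ — both open, so U is clopen.
Nontrivial clopen(s) exist: e.g. {d, f, h}. So (X, τ) is disconnected.
Compute connected components by grouping points that agree on all clopens:
  component: {e, g}
  component: {d, f, h}


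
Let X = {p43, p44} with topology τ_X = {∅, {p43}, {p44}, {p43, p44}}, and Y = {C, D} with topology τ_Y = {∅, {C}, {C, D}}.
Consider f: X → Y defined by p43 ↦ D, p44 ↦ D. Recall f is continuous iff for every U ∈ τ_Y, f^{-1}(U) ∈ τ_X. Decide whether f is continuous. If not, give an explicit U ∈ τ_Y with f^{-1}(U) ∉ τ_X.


f IS continuous.

Compute f^{-1}(U) for each U ∈ τ_Y:
  U = ∅: f^{-1}(U) = ∅ ∈ τ_X ✓.
  U = {C}: f^{-1}(U) = ∅ ∈ τ_X ✓.
  U = {C, D}: f^{-1}(U) = {p43, p44} ∈ τ_X ✓.
Every preimage lies in τ_X, so f IS continuous.


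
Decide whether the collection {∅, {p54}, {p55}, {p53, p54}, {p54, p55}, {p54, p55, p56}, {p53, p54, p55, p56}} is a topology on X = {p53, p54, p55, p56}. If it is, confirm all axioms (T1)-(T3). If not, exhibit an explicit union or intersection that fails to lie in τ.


τ is NOT a topology on X.

Axiom (T1): ∅ ∈ τ? Yes; X ∈ τ? Yes.
Axiom (T2/T3): check pairwise unions and intersections of members of τ.
Counterexample for (T2): {p55} ∪ {p53, p54} = {p53, p54, p55} ∉ τ. Therefore τ is NOT a topology.


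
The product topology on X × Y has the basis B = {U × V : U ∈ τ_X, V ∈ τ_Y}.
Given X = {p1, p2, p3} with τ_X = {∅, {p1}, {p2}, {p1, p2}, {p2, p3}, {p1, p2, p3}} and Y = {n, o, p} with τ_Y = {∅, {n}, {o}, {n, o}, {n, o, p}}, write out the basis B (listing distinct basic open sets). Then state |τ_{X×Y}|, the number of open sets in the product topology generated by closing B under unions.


Basis B = {∅ × ∅, {p1} × {n}, {p1} × {o}, {p2} × {n}, {p2} × {o}, {p1} × {n, o}, {p1, p2} × {n}, {p1, p2} × {o}, {p2} × {n, o}, {p2, p3} × {n}, {p2, p3} × {o}, {p1} × {n, o, p}, {p1, p2, p3} × {n}, {p1, p2, p3} × {o}, {p2} × {n, o, p}, {p1, p2} × {n, o}, {p2, p3} × {n, o}, {p1, p2} × {n, o, p}, {p1, p2, p3} × {n, o}, {p2, p3} × {n, o, p}, {p1, p2, p3} × {n, o, p}}; |τ_{X×Y}| = 70.

Enumerate products U × V with U ∈ τ_X, V ∈ τ_Y (deduplicated):
  ∅ × ∅ = {} (∅)
  {p1} × {n} = {(p1,n)}
  {p1} × {o} = {(p1,o)}
  {p2} × {n} = {(p2,n)}
  {p2} × {o} = {(p2,o)}
  {p1} × {n, o} = {(p1,n), (p1,o)}
  {p1, p2} × {n} = {(p1,n), (p2,n)}
  {p1, p2} × {o} = {(p1,o), (p2,o)}
  {p2} × {n, o} = {(p2,n), (p2,o)}
  {p2, p3} × {n} = {(p2,n), (p3,n)}
  {p2, p3} × {o} = {(p2,o), (p3,o)}
  {p1} × {n, o, p} = {(p1,n), (p1,o), (p1,p)}
  {p1, p2, p3} × {n} = {(p1,n), (p2,n), (p3,n)}
  {p1, p2, p3} × {o} = {(p1,o), (p2,o), (p3,o)}
  {p2} × {n, o, p} = {(p2,n), (p2,o), (p2,p)}
  {p1, p2} × {n, o} = {(p1,n), (p1,o), (p2,n), (p2,o)}
  {p2, p3} × {n, o} = {(p2,n), (p2,o), (p3,n), (p3,o)}
  {p1, p2} × {n, o, p} = {(p1,n), (p1,o), (p1,p), (p2,n), (p2,o), (p2,p)}
  {p1, p2, p3} × {n, o} = {(p1,n), (p1,o), (p2,n), (p2,o), (p3,n), (p3,o)}
  {p2, p3} × {n, o, p} = {(p2,n), (p2,o), (p2,p), (p3,n), (p3,o), (p3,p)}
  {p1, p2, p3} × {n, o, p} = {(p1,n), (p1,o), (p1,p), (p2,n), (p2,o), (p2,p), (p3,n), (p3,o), (p3,p)}
These 21 distinct sets form the basis B.
Close under arbitrary unions to get τ_{X×Y}; counting gives |τ_{X×Y}| = 70.


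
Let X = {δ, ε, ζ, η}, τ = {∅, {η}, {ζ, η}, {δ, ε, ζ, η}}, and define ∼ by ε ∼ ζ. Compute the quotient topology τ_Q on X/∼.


X/∼ = {[δ], [ε=ζ], [η]}; |τ_Q| = 3.

Equivalence classes: [δ], [ε=ζ], [η].
Quotient map π: X → X/∼ sends δ ↦ [δ], ε ↦ [ε=ζ], ζ ↦ [ε=ζ], η ↦ [η].
For each subset V ⊆ X/∼, compute π^{-1}(V) ⊆ X and check whether π^{-1}(V) ∈ τ. V is open in τ_Q iff π^{-1}(V) ∈ τ.
  V = {}: π^{-1}(V) = ∅ ∈ τ ✓.
  V = {[δ]}: π^{-1}(V) = {δ} ∉ τ ✗.
  V = {[ε=ζ]}: π^{-1}(V) = {ε, ζ} ∉ τ ✗.
  V = {[δ], [ε=ζ]}: π^{-1}(V) = {δ, ε, ζ} ∉ τ ✗.
  V = {[η]}: π^{-1}(V) = {η} ∈ τ ✓.
  V = {[δ], [η]}: π^{-1}(V) = {δ, η} ∉ τ ✗.
  V = {[ε=ζ], [η]}: π^{-1}(V) = {ε, ζ, η} ∉ τ ✗.
  V = {[δ], [ε=ζ], [η]}: π^{-1}(V) = {δ, ε, ζ, η} ∈ τ ✓.
Open sets in the quotient: τ_Q = {{}, {[η]}, {[δ], [ε=ζ], [η]}} (3 elements).


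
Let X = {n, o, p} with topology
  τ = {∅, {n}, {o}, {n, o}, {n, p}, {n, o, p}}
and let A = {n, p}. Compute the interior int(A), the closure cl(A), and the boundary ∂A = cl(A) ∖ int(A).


int(A) = {n, p}, cl(A) = {n, p}, ∂A = ∅.

Closed sets in (X, τ) are complements of opens:
  closed(X, τ) = {∅, {o}, {p}, {n, p}, {o, p}, {n, o, p}}.
int(A) = ⋃ {U ∈ τ : U ⊆ A}. Opens contained in A: ∅, {n}, {n, p}.
Taking the union of these: int(A) = {n, p}.
cl(A) = ⋂ {C closed : A ⊆ C}. Closed sets containing A: {n, p}, {n, o, p}.
Intersecting these: cl(A) = {n, p}.
∂A = cl(A) ∖ int(A) = {n, p} ∖ {n, p} = ∅.


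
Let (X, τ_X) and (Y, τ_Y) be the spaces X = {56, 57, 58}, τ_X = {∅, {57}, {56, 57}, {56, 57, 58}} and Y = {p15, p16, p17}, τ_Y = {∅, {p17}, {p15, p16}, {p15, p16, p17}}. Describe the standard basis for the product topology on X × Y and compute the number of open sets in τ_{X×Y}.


Basis B = {∅ × ∅, {57} × {p17}, {56, 57} × {p17}, {57} × {p15, p16}, {56, 57, 58} × {p17}, {57} × {p15, p16, p17}, {56, 57} × {p15, p16}, {56, 57} × {p15, p16, p17}, {56, 57, 58} × {p15, p16}, {56, 57, 58} × {p15, p16, p17}}; |τ_{X×Y}| = 16.

Enumerate products U × V with U ∈ τ_X, V ∈ τ_Y (deduplicated):
  ∅ × ∅ = {} (∅)
  {57} × {p17} = {(57,p17)}
  {56, 57} × {p17} = {(56,p17), (57,p17)}
  {57} × {p15, p16} = {(57,p15), (57,p16)}
  {56, 57, 58} × {p17} = {(56,p17), (57,p17), (58,p17)}
  {57} × {p15, p16, p17} = {(57,p15), (57,p16), (57,p17)}
  {56, 57} × {p15, p16} = {(56,p15), (56,p16), (57,p15), (57,p16)}
  {56, 57} × {p15, p16, p17} = {(56,p15), (56,p16), (56,p17), (57,p15), (57,p16), (57,p17)}
  {56, 57, 58} × {p15, p16} = {(56,p15), (56,p16), (57,p15), (57,p16), (58,p15), (58,p16)}
  {56, 57, 58} × {p15, p16, p17} = {(56,p15), (56,p16), (56,p17), (57,p15), (57,p16), (57,p17), (58,p15), (58,p16), (58,p17)}
These 10 distinct sets form the basis B.
Close under arbitrary unions to get τ_{X×Y}; counting gives |τ_{X×Y}| = 16.


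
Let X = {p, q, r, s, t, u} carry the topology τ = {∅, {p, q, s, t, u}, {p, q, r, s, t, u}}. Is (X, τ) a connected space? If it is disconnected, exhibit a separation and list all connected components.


(X, τ) is connected.

Find clopen sets (U ∈ τ with X ∖ U ∈ τ):
  U = ∅, X ∖ U = {p, q, r, s, t, u} — both open, so U is clopen.
  U = {p, q, r, s, t, u}, X ∖ U = ∅ — both open, so U is clopen.
Only trivial clopens (∅ and X) exist, so (X, τ) is connected.
Compute connected components by grouping points that agree on all clopens:
  component: {p, q, r, s, t, u}


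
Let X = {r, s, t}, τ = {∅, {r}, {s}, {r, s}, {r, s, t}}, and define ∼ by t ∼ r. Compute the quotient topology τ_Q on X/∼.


X/∼ = {[r=t], [s]}; |τ_Q| = 3.

Equivalence classes: [r=t], [s].
Quotient map π: X → X/∼ sends r ↦ [r=t], s ↦ [s], t ↦ [r=t].
For each subset V ⊆ X/∼, compute π^{-1}(V) ⊆ X and check whether π^{-1}(V) ∈ τ. V is open in τ_Q iff π^{-1}(V) ∈ τ.
  V = {}: π^{-1}(V) = ∅ ∈ τ ✓.
  V = {[r=t]}: π^{-1}(V) = {r, t} ∉ τ ✗.
  V = {[s]}: π^{-1}(V) = {s} ∈ τ ✓.
  V = {[r=t], [s]}: π^{-1}(V) = {r, s, t} ∈ τ ✓.
Open sets in the quotient: τ_Q = {{}, {[s]}, {[r=t], [s]}} (3 elements).


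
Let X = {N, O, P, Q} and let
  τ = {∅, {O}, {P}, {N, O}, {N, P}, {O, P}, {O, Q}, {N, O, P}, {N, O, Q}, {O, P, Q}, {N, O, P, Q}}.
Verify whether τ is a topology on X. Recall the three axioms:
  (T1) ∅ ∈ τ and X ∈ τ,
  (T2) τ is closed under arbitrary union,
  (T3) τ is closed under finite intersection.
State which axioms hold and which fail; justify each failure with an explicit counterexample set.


τ is NOT a topology on X.

Axiom (T1): ∅ ∈ τ? Yes; X ∈ τ? Yes.
Axiom (T2/T3): check pairwise unions and intersections of members of τ.
Counterexample for (T3): {N, O} ∩ {N, P} = {N} ∉ τ. Therefore τ is NOT a topology.


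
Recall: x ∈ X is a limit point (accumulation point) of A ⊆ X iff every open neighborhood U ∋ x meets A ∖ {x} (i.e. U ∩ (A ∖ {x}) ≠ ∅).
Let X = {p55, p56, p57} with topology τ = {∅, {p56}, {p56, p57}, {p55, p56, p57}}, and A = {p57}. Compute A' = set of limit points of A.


A' = {p55}

For each x ∈ X, list the open sets U ∈ τ with x ∈ U, then check whether U ∩ (A ∖ {x}) ≠ ∅ for every such U.
  x = p55: opens ∋ x are {p55, p56, p57}; each meets A ∖ {p55}, so x IS a limit point.
  x = p56: open {p56} ∋ x has {p56} ∩ (A ∖ {p56}) = ∅, so x is NOT a limit point.
  x = p57: open {p56, p57} ∋ x has {p56, p57} ∩ (A ∖ {p57}) = ∅, so x is NOT a limit point.
Collecting: A' = {p55}.


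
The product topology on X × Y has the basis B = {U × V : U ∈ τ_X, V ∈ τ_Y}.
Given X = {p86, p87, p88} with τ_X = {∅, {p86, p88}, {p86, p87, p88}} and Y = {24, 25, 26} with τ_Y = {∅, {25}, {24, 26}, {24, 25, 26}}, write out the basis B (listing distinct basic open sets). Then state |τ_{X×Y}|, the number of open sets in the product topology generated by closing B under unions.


Basis B = {∅ × ∅, {p86, p88} × {25}, {p86, p87, p88} × {25}, {p86, p88} × {24, 26}, {p86, p88} × {24, 25, 26}, {p86, p87, p88} × {24, 26}, {p86, p87, p88} × {24, 25, 26}}; |τ_{X×Y}| = 9.

Enumerate products U × V with U ∈ τ_X, V ∈ τ_Y (deduplicated):
  ∅ × ∅ = {} (∅)
  {p86, p88} × {25} = {(p86,25), (p88,25)}
  {p86, p87, p88} × {25} = {(p86,25), (p87,25), (p88,25)}
  {p86, p88} × {24, 26} = {(p86,24), (p86,26), (p88,24), (p88,26)}
  {p86, p88} × {24, 25, 26} = {(p86,24), (p86,25), (p86,26), (p88,24), (p88,25), (p88,26)}
  {p86, p87, p88} × {24, 26} = {(p86,24), (p86,26), (p87,24), (p87,26), (p88,24), (p88,26)}
  {p86, p87, p88} × {24, 25, 26} = {(p86,24), (p86,25), (p86,26), (p87,24), (p87,25), (p87,26), (p88,24), (p88,25), (p88,26)}
These 7 distinct sets form the basis B.
Close under arbitrary unions to get τ_{X×Y}; counting gives |τ_{X×Y}| = 9.


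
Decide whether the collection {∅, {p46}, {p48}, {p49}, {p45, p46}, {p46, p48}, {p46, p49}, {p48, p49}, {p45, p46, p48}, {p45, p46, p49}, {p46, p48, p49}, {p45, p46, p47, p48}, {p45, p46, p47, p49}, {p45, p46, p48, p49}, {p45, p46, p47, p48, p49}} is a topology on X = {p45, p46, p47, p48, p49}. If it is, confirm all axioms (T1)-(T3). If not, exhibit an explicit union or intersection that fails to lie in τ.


τ is NOT a topology on X.

Axiom (T1): ∅ ∈ τ? Yes; X ∈ τ? Yes.
Axiom (T2/T3): check pairwise unions and intersections of members of τ.
Counterexample for (T3): {p45, p46, p47, p48} ∩ {p45, p46, p47, p49} = {p45, p46, p47} ∉ τ. Therefore τ is NOT a topology.


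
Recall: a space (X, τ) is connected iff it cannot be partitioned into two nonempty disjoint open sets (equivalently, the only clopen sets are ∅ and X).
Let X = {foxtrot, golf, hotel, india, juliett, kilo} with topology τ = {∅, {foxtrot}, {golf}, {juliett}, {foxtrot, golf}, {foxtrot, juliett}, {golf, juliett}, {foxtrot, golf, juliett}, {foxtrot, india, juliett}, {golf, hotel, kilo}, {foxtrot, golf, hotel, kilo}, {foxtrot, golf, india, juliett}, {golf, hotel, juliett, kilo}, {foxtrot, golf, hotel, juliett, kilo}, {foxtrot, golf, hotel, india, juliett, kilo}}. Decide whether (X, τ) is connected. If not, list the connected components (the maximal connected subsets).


(X, τ) is disconnected; components = [{foxtrot, india, juliett}, {golf, hotel, kilo}].

Find clopen sets (U ∈ τ with X ∖ U ∈ τ):
  U = ∅, X ∖ U = {foxtrot, golf, hotel, india, juliett, kilo} — both open, so U is clopen.
  U = {foxtrot, india, juliett}, X ∖ U = {golf, hotel, kilo} — both open, so U is clopen.
  U = {golf, hotel, kilo}, X ∖ U = {foxtrot, india, juliett} — both open, so U is clopen.
  U = {foxtrot, golf, hotel, india, juliett, kilo}, X ∖ U = ∅ — both open, so U is clopen.
Nontrivial clopen(s) exist: e.g. {foxtrot, india, juliett}. So (X, τ) is disconnected.
Compute connected components by grouping points that agree on all clopens:
  component: {foxtrot, india, juliett}
  component: {golf, hotel, kilo}


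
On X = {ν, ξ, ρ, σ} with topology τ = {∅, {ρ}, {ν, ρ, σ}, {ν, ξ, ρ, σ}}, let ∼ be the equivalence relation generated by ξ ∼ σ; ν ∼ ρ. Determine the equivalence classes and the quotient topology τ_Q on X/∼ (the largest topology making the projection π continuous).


X/∼ = {[ν=ρ], [ξ=σ]}; |τ_Q| = 2.

Equivalence classes: [ν=ρ], [ξ=σ].
Quotient map π: X → X/∼ sends ν ↦ [ν=ρ], ξ ↦ [ξ=σ], ρ ↦ [ν=ρ], σ ↦ [ξ=σ].
For each subset V ⊆ X/∼, compute π^{-1}(V) ⊆ X and check whether π^{-1}(V) ∈ τ. V is open in τ_Q iff π^{-1}(V) ∈ τ.
  V = {}: π^{-1}(V) = ∅ ∈ τ ✓.
  V = {[ν=ρ]}: π^{-1}(V) = {ν, ρ} ∉ τ ✗.
  V = {[ξ=σ]}: π^{-1}(V) = {ξ, σ} ∉ τ ✗.
  V = {[ν=ρ], [ξ=σ]}: π^{-1}(V) = {ν, ξ, ρ, σ} ∈ τ ✓.
Open sets in the quotient: τ_Q = {{}, {[ν=ρ], [ξ=σ]}} (2 elements).


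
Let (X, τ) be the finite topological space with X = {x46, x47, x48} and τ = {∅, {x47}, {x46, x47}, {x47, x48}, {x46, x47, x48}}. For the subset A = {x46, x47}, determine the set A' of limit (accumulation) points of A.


A' = {x46, x48}

For each x ∈ X, list the open sets U ∈ τ with x ∈ U, then check whether U ∩ (A ∖ {x}) ≠ ∅ for every such U.
  x = x46: opens ∋ x are {x46, x47}, {x46, x47, x48}; each meets A ∖ {x46}, so x IS a limit point.
  x = x47: open {x47} ∋ x has {x47} ∩ (A ∖ {x47}) = ∅, so x is NOT a limit point.
  x = x48: opens ∋ x are {x47, x48}, {x46, x47, x48}; each meets A ∖ {x48}, so x IS a limit point.
Collecting: A' = {x46, x48}.


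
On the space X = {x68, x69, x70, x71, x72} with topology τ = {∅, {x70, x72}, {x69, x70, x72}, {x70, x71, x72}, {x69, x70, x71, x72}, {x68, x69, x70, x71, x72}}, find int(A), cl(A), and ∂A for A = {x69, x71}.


int(A) = ∅, cl(A) = {x68, x69, x71}, ∂A = {x68, x69, x71}.

Closed sets in (X, τ) are complements of opens:
  closed(X, τ) = {∅, {x68}, {x68, x69}, {x68, x71}, {x68, x69, x71}, {x68, x69, x70, x71, x72}}.
int(A) = ⋃ {U ∈ τ : U ⊆ A}. Opens contained in A: ∅.
Taking the union of these: int(A) = ∅.
cl(A) = ⋂ {C closed : A ⊆ C}. Closed sets containing A: {x68, x69, x71}, {x68, x69, x70, x71, x72}.
Intersecting these: cl(A) = {x68, x69, x71}.
∂A = cl(A) ∖ int(A) = {x68, x69, x71} ∖ ∅ = {x68, x69, x71}.


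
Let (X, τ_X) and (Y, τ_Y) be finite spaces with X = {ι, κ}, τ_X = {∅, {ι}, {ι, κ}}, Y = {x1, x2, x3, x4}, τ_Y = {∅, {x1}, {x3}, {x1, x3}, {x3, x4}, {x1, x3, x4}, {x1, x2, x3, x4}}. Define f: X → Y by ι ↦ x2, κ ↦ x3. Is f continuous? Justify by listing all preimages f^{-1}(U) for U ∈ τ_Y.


f is NOT continuous.

Compute f^{-1}(U) for each U ∈ τ_Y:
  U = ∅: f^{-1}(U) = ∅ ∈ τ_X ✓.
  U = {x1}: f^{-1}(U) = ∅ ∈ τ_X ✓.
  U = {x3}: f^{-1}(U) = {κ} ∉ τ_X ✗.
  U = {x1, x3}: f^{-1}(U) = {κ} ∉ τ_X ✗.
  U = {x3, x4}: f^{-1}(U) = {κ} ∉ τ_X ✗.
  U = {x1, x3, x4}: f^{-1}(U) = {κ} ∉ τ_X ✗.
  U = {x1, x2, x3, x4}: f^{-1}(U) = {ι, κ} ∈ τ_X ✓.
Found U = {x3} with f^{-1}(U) = {κ} not in τ_X. Therefore f is NOT continuous.


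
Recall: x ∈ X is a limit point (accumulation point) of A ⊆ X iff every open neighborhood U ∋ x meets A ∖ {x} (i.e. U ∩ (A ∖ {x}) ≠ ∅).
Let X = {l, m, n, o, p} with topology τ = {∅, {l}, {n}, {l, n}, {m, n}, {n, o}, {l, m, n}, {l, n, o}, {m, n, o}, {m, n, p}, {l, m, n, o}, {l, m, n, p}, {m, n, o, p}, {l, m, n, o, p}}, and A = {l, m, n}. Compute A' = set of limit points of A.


A' = {m, o, p}

For each x ∈ X, list the open sets U ∈ τ with x ∈ U, then check whether U ∩ (A ∖ {x}) ≠ ∅ for every such U.
  x = l: open {l} ∋ x has {l} ∩ (A ∖ {l}) = ∅, so x is NOT a limit point.
  x = m: opens ∋ x are {m, n}, {l, m, n}, {m, n, o}, {m, n, p}, {l, m, n, o}, {l, m, n, p}, {m, n, o, p}, {l, m, n, o, p}; each meets A ∖ {m}, so x IS a limit point.
  x = n: open {n} ∋ x has {n} ∩ (A ∖ {n}) = ∅, so x is NOT a limit point.
  x = o: opens ∋ x are {n, o}, {l, n, o}, {m, n, o}, {l, m, n, o}, {m, n, o, p}, {l, m, n, o, p}; each meets A ∖ {o}, so x IS a limit point.
  x = p: opens ∋ x are {m, n, p}, {l, m, n, p}, {m, n, o, p}, {l, m, n, o, p}; each meets A ∖ {p}, so x IS a limit point.
Collecting: A' = {m, o, p}.


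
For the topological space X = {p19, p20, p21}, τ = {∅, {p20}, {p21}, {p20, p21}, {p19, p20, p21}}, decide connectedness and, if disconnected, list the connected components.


(X, τ) is connected.

Find clopen sets (U ∈ τ with X ∖ U ∈ τ):
  U = ∅, X ∖ U = {p19, p20, p21} — both open, so U is clopen.
  U = {p19, p20, p21}, X ∖ U = ∅ — both open, so U is clopen.
Only trivial clopens (∅ and X) exist, so (X, τ) is connected.
Compute connected components by grouping points that agree on all clopens:
  component: {p19, p20, p21}


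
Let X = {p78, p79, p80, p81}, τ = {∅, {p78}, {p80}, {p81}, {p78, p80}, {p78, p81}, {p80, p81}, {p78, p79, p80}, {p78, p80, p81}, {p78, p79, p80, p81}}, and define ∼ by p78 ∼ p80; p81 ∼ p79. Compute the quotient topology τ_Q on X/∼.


X/∼ = {[p78=p80], [p79=p81]}; |τ_Q| = 3.

Equivalence classes: [p78=p80], [p79=p81].
Quotient map π: X → X/∼ sends p78 ↦ [p78=p80], p79 ↦ [p79=p81], p80 ↦ [p78=p80], p81 ↦ [p79=p81].
For each subset V ⊆ X/∼, compute π^{-1}(V) ⊆ X and check whether π^{-1}(V) ∈ τ. V is open in τ_Q iff π^{-1}(V) ∈ τ.
  V = {}: π^{-1}(V) = ∅ ∈ τ ✓.
  V = {[p78=p80]}: π^{-1}(V) = {p78, p80} ∈ τ ✓.
  V = {[p79=p81]}: π^{-1}(V) = {p79, p81} ∉ τ ✗.
  V = {[p78=p80], [p79=p81]}: π^{-1}(V) = {p78, p79, p80, p81} ∈ τ ✓.
Open sets in the quotient: τ_Q = {{}, {[p78=p80]}, {[p78=p80], [p79=p81]}} (3 elements).


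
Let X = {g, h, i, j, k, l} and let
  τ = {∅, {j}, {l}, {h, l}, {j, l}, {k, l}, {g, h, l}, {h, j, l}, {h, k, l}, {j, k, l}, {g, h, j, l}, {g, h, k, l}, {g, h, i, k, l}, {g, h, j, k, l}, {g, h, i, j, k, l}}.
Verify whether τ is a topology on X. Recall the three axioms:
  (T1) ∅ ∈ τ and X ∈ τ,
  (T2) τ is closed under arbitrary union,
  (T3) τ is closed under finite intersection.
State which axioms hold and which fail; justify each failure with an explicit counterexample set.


τ is NOT a topology on X.

Axiom (T1): ∅ ∈ τ? Yes; X ∈ τ? Yes.
Axiom (T2/T3): check pairwise unions and intersections of members of τ.
Counterexample for (T2): {j} ∪ {h, k, l} = {h, j, k, l} ∉ τ. Therefore τ is NOT a topology.


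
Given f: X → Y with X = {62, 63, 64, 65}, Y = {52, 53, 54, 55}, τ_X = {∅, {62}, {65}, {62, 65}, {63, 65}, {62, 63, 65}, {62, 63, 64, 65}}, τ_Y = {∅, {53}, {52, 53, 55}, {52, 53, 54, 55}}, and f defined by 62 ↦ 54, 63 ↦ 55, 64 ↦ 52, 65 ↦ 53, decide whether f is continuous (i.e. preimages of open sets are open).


f is NOT continuous.

Compute f^{-1}(U) for each U ∈ τ_Y:
  U = ∅: f^{-1}(U) = ∅ ∈ τ_X ✓.
  U = {53}: f^{-1}(U) = {65} ∈ τ_X ✓.
  U = {52, 53, 55}: f^{-1}(U) = {63, 64, 65} ∉ τ_X ✗.
  U = {52, 53, 54, 55}: f^{-1}(U) = {62, 63, 64, 65} ∈ τ_X ✓.
Found U = {52, 53, 55} with f^{-1}(U) = {63, 64, 65} not in τ_X. Therefore f is NOT continuous.


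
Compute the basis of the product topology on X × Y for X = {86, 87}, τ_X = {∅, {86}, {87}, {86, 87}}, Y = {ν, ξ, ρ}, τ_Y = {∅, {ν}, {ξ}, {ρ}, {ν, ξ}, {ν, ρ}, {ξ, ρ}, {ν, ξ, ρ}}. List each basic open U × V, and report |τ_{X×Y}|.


Basis B = {∅ × ∅, {86} × {ν}, {86} × {ξ}, {86} × {ρ}, {87} × {ν}, {87} × {ξ}, {87} × {ρ}, {86} × {ν, ξ}, {86} × {ν, ρ}, {86, 87} × {ν}, {86} × {ξ, ρ}, {86, 87} × {ξ}, {86, 87} × {ρ}, {87} × {ν, ξ}, {87} × {ν, ρ}, {87} × {ξ, ρ}, {86} × {ν, ξ, ρ}, {87} × {ν, ξ, ρ}, {86, 87} × {ν, ξ}, {86, 87} × {ν, ρ}, {86, 87} × {ξ, ρ}, {86, 87} × {ν, ξ, ρ}}; |τ_{X×Y}| = 64.

Enumerate products U × V with U ∈ τ_X, V ∈ τ_Y (deduplicated):
  ∅ × ∅ = {} (∅)
  {86} × {ν} = {(86,ν)}
  {86} × {ξ} = {(86,ξ)}
  {86} × {ρ} = {(86,ρ)}
  {87} × {ν} = {(87,ν)}
  {87} × {ξ} = {(87,ξ)}
  {87} × {ρ} = {(87,ρ)}
  {86} × {ν, ξ} = {(86,ν), (86,ξ)}
  {86} × {ν, ρ} = {(86,ν), (86,ρ)}
  {86, 87} × {ν} = {(86,ν), (87,ν)}
  {86} × {ξ, ρ} = {(86,ξ), (86,ρ)}
  {86, 87} × {ξ} = {(86,ξ), (87,ξ)}
  {86, 87} × {ρ} = {(86,ρ), (87,ρ)}
  {87} × {ν, ξ} = {(87,ν), (87,ξ)}
  {87} × {ν, ρ} = {(87,ν), (87,ρ)}
  {87} × {ξ, ρ} = {(87,ξ), (87,ρ)}
  {86} × {ν, ξ, ρ} = {(86,ν), (86,ξ), (86,ρ)}
  {87} × {ν, ξ, ρ} = {(87,ν), (87,ξ), (87,ρ)}
  {86, 87} × {ν, ξ} = {(86,ν), (86,ξ), (87,ν), (87,ξ)}
  {86, 87} × {ν, ρ} = {(86,ν), (86,ρ), (87,ν), (87,ρ)}
  {86, 87} × {ξ, ρ} = {(86,ξ), (86,ρ), (87,ξ), (87,ρ)}
  {86, 87} × {ν, ξ, ρ} = {(86,ν), (86,ξ), (86,ρ), (87,ν), (87,ξ), (87,ρ)}
These 22 distinct sets form the basis B.
Close under arbitrary unions to get τ_{X×Y}; counting gives |τ_{X×Y}| = 64.


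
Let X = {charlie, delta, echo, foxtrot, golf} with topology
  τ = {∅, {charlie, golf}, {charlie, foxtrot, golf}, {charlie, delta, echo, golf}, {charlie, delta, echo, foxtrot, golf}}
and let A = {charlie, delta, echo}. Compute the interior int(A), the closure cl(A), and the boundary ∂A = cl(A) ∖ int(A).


int(A) = ∅, cl(A) = {charlie, delta, echo, foxtrot, golf}, ∂A = {charlie, delta, echo, foxtrot, golf}.

Closed sets in (X, τ) are complements of opens:
  closed(X, τ) = {∅, {foxtrot}, {delta, echo}, {delta, echo, foxtrot}, {charlie, delta, echo, foxtrot, golf}}.
int(A) = ⋃ {U ∈ τ : U ⊆ A}. Opens contained in A: ∅.
Taking the union of these: int(A) = ∅.
cl(A) = ⋂ {C closed : A ⊆ C}. Closed sets containing A: {charlie, delta, echo, foxtrot, golf}.
Intersecting these: cl(A) = {charlie, delta, echo, foxtrot, golf}.
∂A = cl(A) ∖ int(A) = {charlie, delta, echo, foxtrot, golf} ∖ ∅ = {charlie, delta, echo, foxtrot, golf}.


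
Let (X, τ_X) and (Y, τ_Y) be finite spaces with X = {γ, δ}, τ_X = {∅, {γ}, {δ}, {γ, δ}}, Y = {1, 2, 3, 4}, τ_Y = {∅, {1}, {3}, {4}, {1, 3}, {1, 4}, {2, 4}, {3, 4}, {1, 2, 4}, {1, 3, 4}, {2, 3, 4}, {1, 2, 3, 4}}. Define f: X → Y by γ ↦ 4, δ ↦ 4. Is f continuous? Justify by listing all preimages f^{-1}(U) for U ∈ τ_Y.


f IS continuous.

Compute f^{-1}(U) for each U ∈ τ_Y:
  U = ∅: f^{-1}(U) = ∅ ∈ τ_X ✓.
  U = {1}: f^{-1}(U) = ∅ ∈ τ_X ✓.
  U = {3}: f^{-1}(U) = ∅ ∈ τ_X ✓.
  U = {4}: f^{-1}(U) = {γ, δ} ∈ τ_X ✓.
  U = {1, 3}: f^{-1}(U) = ∅ ∈ τ_X ✓.
  U = {1, 4}: f^{-1}(U) = {γ, δ} ∈ τ_X ✓.
  U = {2, 4}: f^{-1}(U) = {γ, δ} ∈ τ_X ✓.
  U = {3, 4}: f^{-1}(U) = {γ, δ} ∈ τ_X ✓.
  U = {1, 2, 4}: f^{-1}(U) = {γ, δ} ∈ τ_X ✓.
  U = {1, 3, 4}: f^{-1}(U) = {γ, δ} ∈ τ_X ✓.
  U = {2, 3, 4}: f^{-1}(U) = {γ, δ} ∈ τ_X ✓.
  U = {1, 2, 3, 4}: f^{-1}(U) = {γ, δ} ∈ τ_X ✓.
Every preimage lies in τ_X, so f IS continuous.


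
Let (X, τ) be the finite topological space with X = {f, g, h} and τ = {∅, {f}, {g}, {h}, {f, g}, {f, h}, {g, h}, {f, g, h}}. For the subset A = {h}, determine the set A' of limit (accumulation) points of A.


A' = ∅

For each x ∈ X, list the open sets U ∈ τ with x ∈ U, then check whether U ∩ (A ∖ {x}) ≠ ∅ for every such U.
  x = f: open {f} ∋ x has {f} ∩ (A ∖ {f}) = ∅, so x is NOT a limit point.
  x = g: open {g} ∋ x has {g} ∩ (A ∖ {g}) = ∅, so x is NOT a limit point.
  x = h: open {h} ∋ x has {h} ∩ (A ∖ {h}) = ∅, so x is NOT a limit point.
Collecting: A' = ∅.


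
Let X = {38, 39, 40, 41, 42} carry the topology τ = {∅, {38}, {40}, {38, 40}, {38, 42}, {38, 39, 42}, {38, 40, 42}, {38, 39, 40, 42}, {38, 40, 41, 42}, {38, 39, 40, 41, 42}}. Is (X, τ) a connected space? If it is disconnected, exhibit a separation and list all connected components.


(X, τ) is connected.

Find clopen sets (U ∈ τ with X ∖ U ∈ τ):
  U = ∅, X ∖ U = {38, 39, 40, 41, 42} — both open, so U is clopen.
  U = {38, 39, 40, 41, 42}, X ∖ U = ∅ — both open, so U is clopen.
Only trivial clopens (∅ and X) exist, so (X, τ) is connected.
Compute connected components by grouping points that agree on all clopens:
  component: {38, 39, 40, 41, 42}


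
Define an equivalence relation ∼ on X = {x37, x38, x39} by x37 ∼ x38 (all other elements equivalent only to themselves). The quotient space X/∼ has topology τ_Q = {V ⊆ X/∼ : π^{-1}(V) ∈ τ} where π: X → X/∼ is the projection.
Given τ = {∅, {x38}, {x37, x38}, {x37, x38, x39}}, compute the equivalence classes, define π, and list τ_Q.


X/∼ = {[x37=x38], [x39]}; |τ_Q| = 3.

Equivalence classes: [x37=x38], [x39].
Quotient map π: X → X/∼ sends x37 ↦ [x37=x38], x38 ↦ [x37=x38], x39 ↦ [x39].
For each subset V ⊆ X/∼, compute π^{-1}(V) ⊆ X and check whether π^{-1}(V) ∈ τ. V is open in τ_Q iff π^{-1}(V) ∈ τ.
  V = {}: π^{-1}(V) = ∅ ∈ τ ✓.
  V = {[x37=x38]}: π^{-1}(V) = {x37, x38} ∈ τ ✓.
  V = {[x39]}: π^{-1}(V) = {x39} ∉ τ ✗.
  V = {[x37=x38], [x39]}: π^{-1}(V) = {x37, x38, x39} ∈ τ ✓.
Open sets in the quotient: τ_Q = {{}, {[x37=x38]}, {[x37=x38], [x39]}} (3 elements).


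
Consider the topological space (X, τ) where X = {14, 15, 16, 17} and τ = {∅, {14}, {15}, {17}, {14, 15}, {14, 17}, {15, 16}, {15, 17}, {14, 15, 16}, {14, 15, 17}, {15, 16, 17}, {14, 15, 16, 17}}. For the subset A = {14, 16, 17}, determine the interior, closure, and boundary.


int(A) = {14, 17}, cl(A) = {14, 16, 17}, ∂A = {16}.

Closed sets in (X, τ) are complements of opens:
  closed(X, τ) = {∅, {14}, {16}, {17}, {14, 16}, {14, 17}, {15, 16}, {16, 17}, {14, 15, 16}, {14, 16, 17}, {15, 16, 17}, {14, 15, 16, 17}}.
int(A) = ⋃ {U ∈ τ : U ⊆ A}. Opens contained in A: ∅, {14}, {17}, {14, 17}.
Taking the union of these: int(A) = {14, 17}.
cl(A) = ⋂ {C closed : A ⊆ C}. Closed sets containing A: {14, 16, 17}, {14, 15, 16, 17}.
Intersecting these: cl(A) = {14, 16, 17}.
∂A = cl(A) ∖ int(A) = {14, 16, 17} ∖ {14, 17} = {16}.


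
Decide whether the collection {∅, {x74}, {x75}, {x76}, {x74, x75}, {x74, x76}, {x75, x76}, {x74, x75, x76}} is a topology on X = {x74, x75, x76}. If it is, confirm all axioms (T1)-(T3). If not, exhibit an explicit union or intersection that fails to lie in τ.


τ IS a topology on X.

Axiom (T1): ∅ ∈ τ? Yes; X ∈ τ? Yes.
Axiom (T2/T3): check pairwise unions and intersections of members of τ.
All pairwise intersections and unions checked — each lies in τ. Therefore τ satisfies (T1), (T2), (T3): it IS a topology on X.


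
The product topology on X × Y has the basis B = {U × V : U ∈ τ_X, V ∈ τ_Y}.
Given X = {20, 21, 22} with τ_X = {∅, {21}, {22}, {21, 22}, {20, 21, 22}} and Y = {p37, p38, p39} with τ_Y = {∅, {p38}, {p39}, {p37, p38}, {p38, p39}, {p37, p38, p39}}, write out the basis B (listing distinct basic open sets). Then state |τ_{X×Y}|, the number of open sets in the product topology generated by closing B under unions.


Basis B = {∅ × ∅, {21} × {p38}, {21} × {p39}, {22} × {p38}, {22} × {p39}, {21} × {p37, p38}, {21} × {p38, p39}, {21, 22} × {p38}, {21, 22} × {p39}, {22} × {p37, p38}, {22} × {p38, p39}, {20, 21, 22} × {p38}, {20, 21, 22} × {p39}, {21} × {p37, p38, p39}, {22} × {p37, p38, p39}, {21, 22} × {p37, p38}, {21, 22} × {p38, p39}, {20, 21, 22} × {p37, p38}, {20, 21, 22} × {p38, p39}, {21, 22} × {p37, p38, p39}, {20, 21, 22} × {p37, p38, p39}}; |τ_{X×Y}| = 70.

Enumerate products U × V with U ∈ τ_X, V ∈ τ_Y (deduplicated):
  ∅ × ∅ = {} (∅)
  {21} × {p38} = {(21,p38)}
  {21} × {p39} = {(21,p39)}
  {22} × {p38} = {(22,p38)}
  {22} × {p39} = {(22,p39)}
  {21} × {p37, p38} = {(21,p37), (21,p38)}
  {21} × {p38, p39} = {(21,p38), (21,p39)}
  {21, 22} × {p38} = {(21,p38), (22,p38)}
  {21, 22} × {p39} = {(21,p39), (22,p39)}
  {22} × {p37, p38} = {(22,p37), (22,p38)}
  {22} × {p38, p39} = {(22,p38), (22,p39)}
  {20, 21, 22} × {p38} = {(20,p38), (21,p38), (22,p38)}
  {20, 21, 22} × {p39} = {(20,p39), (21,p39), (22,p39)}
  {21} × {p37, p38, p39} = {(21,p37), (21,p38), (21,p39)}
  {22} × {p37, p38, p39} = {(22,p37), (22,p38), (22,p39)}
  {21, 22} × {p37, p38} = {(21,p37), (21,p38), (22,p37), (22,p38)}
  {21, 22} × {p38, p39} = {(21,p38), (21,p39), (22,p38), (22,p39)}
  {20, 21, 22} × {p37, p38} = {(20,p37), (20,p38), (21,p37), (21,p38), (22,p37), (22,p38)}
  {20, 21, 22} × {p38, p39} = {(20,p38), (20,p39), (21,p38), (21,p39), (22,p38), (22,p39)}
  {21, 22} × {p37, p38, p39} = {(21,p37), (21,p38), (21,p39), (22,p37), (22,p38), (22,p39)}
  {20, 21, 22} × {p37, p38, p39} = {(20,p37), (20,p38), (20,p39), (21,p37), (21,p38), (21,p39), (22,p37), (22,p38), (22,p39)}
These 21 distinct sets form the basis B.
Close under arbitrary unions to get τ_{X×Y}; counting gives |τ_{X×Y}| = 70.


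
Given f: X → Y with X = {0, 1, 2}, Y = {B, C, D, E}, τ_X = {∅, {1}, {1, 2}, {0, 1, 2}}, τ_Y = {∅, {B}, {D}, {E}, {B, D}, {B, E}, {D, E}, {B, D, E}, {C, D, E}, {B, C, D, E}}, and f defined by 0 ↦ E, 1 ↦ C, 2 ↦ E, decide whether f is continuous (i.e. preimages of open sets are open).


f is NOT continuous.

Compute f^{-1}(U) for each U ∈ τ_Y:
  U = ∅: f^{-1}(U) = ∅ ∈ τ_X ✓.
  U = {B}: f^{-1}(U) = ∅ ∈ τ_X ✓.
  U = {D}: f^{-1}(U) = ∅ ∈ τ_X ✓.
  U = {E}: f^{-1}(U) = {0, 2} ∉ τ_X ✗.
  U = {B, D}: f^{-1}(U) = ∅ ∈ τ_X ✓.
  U = {B, E}: f^{-1}(U) = {0, 2} ∉ τ_X ✗.
  U = {D, E}: f^{-1}(U) = {0, 2} ∉ τ_X ✗.
  U = {B, D, E}: f^{-1}(U) = {0, 2} ∉ τ_X ✗.
  U = {C, D, E}: f^{-1}(U) = {0, 1, 2} ∈ τ_X ✓.
  U = {B, C, D, E}: f^{-1}(U) = {0, 1, 2} ∈ τ_X ✓.
Found U = {E} with f^{-1}(U) = {0, 2} not in τ_X. Therefore f is NOT continuous.


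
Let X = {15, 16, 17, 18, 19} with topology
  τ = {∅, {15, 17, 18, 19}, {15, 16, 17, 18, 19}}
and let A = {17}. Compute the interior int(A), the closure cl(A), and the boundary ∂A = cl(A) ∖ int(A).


int(A) = ∅, cl(A) = {15, 16, 17, 18, 19}, ∂A = {15, 16, 17, 18, 19}.

Closed sets in (X, τ) are complements of opens:
  closed(X, τ) = {∅, {16}, {15, 16, 17, 18, 19}}.
int(A) = ⋃ {U ∈ τ : U ⊆ A}. Opens contained in A: ∅.
Taking the union of these: int(A) = ∅.
cl(A) = ⋂ {C closed : A ⊆ C}. Closed sets containing A: {15, 16, 17, 18, 19}.
Intersecting these: cl(A) = {15, 16, 17, 18, 19}.
∂A = cl(A) ∖ int(A) = {15, 16, 17, 18, 19} ∖ ∅ = {15, 16, 17, 18, 19}.


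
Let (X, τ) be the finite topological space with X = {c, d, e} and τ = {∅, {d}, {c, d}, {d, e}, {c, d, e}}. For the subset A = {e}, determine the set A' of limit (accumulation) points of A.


A' = ∅

For each x ∈ X, list the open sets U ∈ τ with x ∈ U, then check whether U ∩ (A ∖ {x}) ≠ ∅ for every such U.
  x = c: open {c, d} ∋ x has {c, d} ∩ (A ∖ {c}) = ∅, so x is NOT a limit point.
  x = d: open {d} ∋ x has {d} ∩ (A ∖ {d}) = ∅, so x is NOT a limit point.
  x = e: open {d, e} ∋ x has {d, e} ∩ (A ∖ {e}) = ∅, so x is NOT a limit point.
Collecting: A' = ∅.


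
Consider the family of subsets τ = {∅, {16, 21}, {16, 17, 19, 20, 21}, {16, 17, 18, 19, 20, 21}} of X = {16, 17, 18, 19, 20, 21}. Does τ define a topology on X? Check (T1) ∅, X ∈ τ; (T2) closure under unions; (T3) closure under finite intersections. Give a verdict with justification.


τ IS a topology on X.

Axiom (T1): ∅ ∈ τ? Yes; X ∈ τ? Yes.
Axiom (T2/T3): check pairwise unions and intersections of members of τ.
All pairwise intersections and unions checked — each lies in τ. Therefore τ satisfies (T1), (T2), (T3): it IS a topology on X.


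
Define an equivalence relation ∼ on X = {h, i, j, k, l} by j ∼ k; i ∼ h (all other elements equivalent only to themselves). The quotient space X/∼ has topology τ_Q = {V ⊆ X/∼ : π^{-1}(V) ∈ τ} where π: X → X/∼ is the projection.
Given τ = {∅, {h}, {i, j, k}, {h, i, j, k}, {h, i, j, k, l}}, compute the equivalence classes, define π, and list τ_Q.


X/∼ = {[h=i], [j=k], [l]}; |τ_Q| = 3.

Equivalence classes: [h=i], [j=k], [l].
Quotient map π: X → X/∼ sends h ↦ [h=i], i ↦ [h=i], j ↦ [j=k], k ↦ [j=k], l ↦ [l].
For each subset V ⊆ X/∼, compute π^{-1}(V) ⊆ X and check whether π^{-1}(V) ∈ τ. V is open in τ_Q iff π^{-1}(V) ∈ τ.
  V = {}: π^{-1}(V) = ∅ ∈ τ ✓.
  V = {[h=i]}: π^{-1}(V) = {h, i} ∉ τ ✗.
  V = {[j=k]}: π^{-1}(V) = {j, k} ∉ τ ✗.
  V = {[h=i], [j=k]}: π^{-1}(V) = {h, i, j, k} ∈ τ ✓.
  V = {[l]}: π^{-1}(V) = {l} ∉ τ ✗.
  V = {[h=i], [l]}: π^{-1}(V) = {h, i, l} ∉ τ ✗.
  V = {[j=k], [l]}: π^{-1}(V) = {j, k, l} ∉ τ ✗.
  V = {[h=i], [j=k], [l]}: π^{-1}(V) = {h, i, j, k, l} ∈ τ ✓.
Open sets in the quotient: τ_Q = {{}, {[h=i], [j=k]}, {[h=i], [j=k], [l]}} (3 elements).


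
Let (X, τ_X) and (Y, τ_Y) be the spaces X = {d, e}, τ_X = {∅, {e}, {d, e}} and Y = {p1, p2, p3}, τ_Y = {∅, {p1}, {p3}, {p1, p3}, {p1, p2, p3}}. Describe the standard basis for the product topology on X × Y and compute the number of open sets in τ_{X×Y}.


Basis B = {∅ × ∅, {e} × {p1}, {e} × {p3}, {d, e} × {p1}, {d, e} × {p3}, {e} × {p1, p3}, {e} × {p1, p2, p3}, {d, e} × {p1, p3}, {d, e} × {p1, p2, p3}}; |τ_{X×Y}| = 14.

Enumerate products U × V with U ∈ τ_X, V ∈ τ_Y (deduplicated):
  ∅ × ∅ = {} (∅)
  {e} × {p1} = {(e,p1)}
  {e} × {p3} = {(e,p3)}
  {d, e} × {p1} = {(d,p1), (e,p1)}
  {d, e} × {p3} = {(d,p3), (e,p3)}
  {e} × {p1, p3} = {(e,p1), (e,p3)}
  {e} × {p1, p2, p3} = {(e,p1), (e,p2), (e,p3)}
  {d, e} × {p1, p3} = {(d,p1), (d,p3), (e,p1), (e,p3)}
  {d, e} × {p1, p2, p3} = {(d,p1), (d,p2), (d,p3), (e,p1), (e,p2), (e,p3)}
These 9 distinct sets form the basis B.
Close under arbitrary unions to get τ_{X×Y}; counting gives |τ_{X×Y}| = 14.


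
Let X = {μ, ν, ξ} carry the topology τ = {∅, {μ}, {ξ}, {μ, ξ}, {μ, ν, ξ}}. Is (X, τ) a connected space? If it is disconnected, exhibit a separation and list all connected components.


(X, τ) is connected.

Find clopen sets (U ∈ τ with X ∖ U ∈ τ):
  U = ∅, X ∖ U = {μ, ν, ξ} — both open, so U is clopen.
  U = {μ, ν, ξ}, X ∖ U = ∅ — both open, so U is clopen.
Only trivial clopens (∅ and X) exist, so (X, τ) is connected.
Compute connected components by grouping points that agree on all clopens:
  component: {μ, ν, ξ}


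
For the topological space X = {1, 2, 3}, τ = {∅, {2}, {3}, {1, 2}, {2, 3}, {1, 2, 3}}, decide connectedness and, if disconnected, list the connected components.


(X, τ) is disconnected; components = [{3}, {1, 2}].

Find clopen sets (U ∈ τ with X ∖ U ∈ τ):
  U = ∅, X ∖ U = {1, 2, 3} — both open, so U is clopen.
  U = {3}, X ∖ U = {1, 2} — both open, so U is clopen.
  U = {1, 2}, X ∖ U = {3} — both open, so U is clopen.
  U = {1, 2, 3}, X ∖ U = ∅ — both open, so U is clopen.
Nontrivial clopen(s) exist: e.g. {1, 2}. So (X, τ) is disconnected.
Compute connected components by grouping points that agree on all clopens:
  component: {3}
  component: {1, 2}


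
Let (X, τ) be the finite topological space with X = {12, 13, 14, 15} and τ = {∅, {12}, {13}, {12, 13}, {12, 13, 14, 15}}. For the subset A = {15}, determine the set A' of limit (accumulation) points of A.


A' = {14}

For each x ∈ X, list the open sets U ∈ τ with x ∈ U, then check whether U ∩ (A ∖ {x}) ≠ ∅ for every such U.
  x = 12: open {12} ∋ x has {12} ∩ (A ∖ {12}) = ∅, so x is NOT a limit point.
  x = 13: open {13} ∋ x has {13} ∩ (A ∖ {13}) = ∅, so x is NOT a limit point.
  x = 14: opens ∋ x are {12, 13, 14, 15}; each meets A ∖ {14}, so x IS a limit point.
  x = 15: open {12, 13, 14, 15} ∋ x has {12, 13, 14, 15} ∩ (A ∖ {15}) = ∅, so x is NOT a limit point.
Collecting: A' = {14}.


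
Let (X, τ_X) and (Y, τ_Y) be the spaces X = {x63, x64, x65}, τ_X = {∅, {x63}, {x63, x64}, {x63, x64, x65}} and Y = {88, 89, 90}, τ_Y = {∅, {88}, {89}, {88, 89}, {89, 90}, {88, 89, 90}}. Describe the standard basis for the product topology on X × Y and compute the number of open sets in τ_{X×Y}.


Basis B = {∅ × ∅, {x63} × {88}, {x63} × {89}, {x63} × {88, 89}, {x63, x64} × {88}, {x63} × {89, 90}, {x63, x64} × {89}, {x63} × {88, 89, 90}, {x63, x64, x65} × {88}, {x63, x64, x65} × {89}, {x63, x64} × {88, 89}, {x63, x64} × {89, 90}, {x63, x64} × {88, 89, 90}, {x63, x64, x65} × {88, 89}, {x63, x64, x65} × {89, 90}, {x63, x64, x65} × {88, 89, 90}}; |τ_{X×Y}| = 40.

Enumerate products U × V with U ∈ τ_X, V ∈ τ_Y (deduplicated):
  ∅ × ∅ = {} (∅)
  {x63} × {88} = {(x63,88)}
  {x63} × {89} = {(x63,89)}
  {x63} × {88, 89} = {(x63,88), (x63,89)}
  {x63, x64} × {88} = {(x63,88), (x64,88)}
  {x63} × {89, 90} = {(x63,89), (x63,90)}
  {x63, x64} × {89} = {(x63,89), (x64,89)}
  {x63} × {88, 89, 90} = {(x63,88), (x63,89), (x63,90)}
  {x63, x64, x65} × {88} = {(x63,88), (x64,88), (x65,88)}
  {x63, x64, x65} × {89} = {(x63,89), (x64,89), (x65,89)}
  {x63, x64} × {88, 89} = {(x63,88), (x63,89), (x64,88), (x64,89)}
  {x63, x64} × {89, 90} = {(x63,89), (x63,90), (x64,89), (x64,90)}
  {x63, x64} × {88, 89, 90} = {(x63,88), (x63,89), (x63,90), (x64,88), (x64,89), (x64,90)}
  {x63, x64, x65} × {88, 89} = {(x63,88), (x63,89), (x64,88), (x64,89), (x65,88), (x65,89)}
  {x63, x64, x65} × {89, 90} = {(x63,89), (x63,90), (x64,89), (x64,90), (x65,89), (x65,90)}
  {x63, x64, x65} × {88, 89, 90} = {(x63,88), (x63,89), (x63,90), (x64,88), (x64,89), (x64,90), (x65,88), (x65,89), (x65,90)}
These 16 distinct sets form the basis B.
Close under arbitrary unions to get τ_{X×Y}; counting gives |τ_{X×Y}| = 40.
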